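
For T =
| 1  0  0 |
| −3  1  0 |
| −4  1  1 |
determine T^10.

T = I + N where N = [[0, 0, 0], [−3, 0, 0], [−4, 1, 0]] is strictly lower-triangular, so N^3 = 0.
(I + N)^10 = I + 10·N + 45·N^2 = [[1, 0, 0], [−30, 1, 0], [−175, 10, 1]].

[[1, 0, 0], [−30, 1, 0], [−175, 10, 1]]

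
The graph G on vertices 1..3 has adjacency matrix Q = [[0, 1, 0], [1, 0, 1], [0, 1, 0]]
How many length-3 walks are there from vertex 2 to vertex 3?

The number of length-3 walks from vertex 2 to vertex 3 is entry (2,3) of Q^3, where Q is the adjacency matrix.
Q^2 = [[1, 0, 1], [0, 2, 0], [1, 0, 1]]
Q^3 = [[0, 2, 0], [2, 0, 2], [0, 2, 0]]

2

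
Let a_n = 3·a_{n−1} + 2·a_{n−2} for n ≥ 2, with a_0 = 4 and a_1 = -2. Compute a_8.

With companion matrix B = [[3, 2], [1, 0]], [a_n, a_{n−1}]ᵀ = B·[a_{n−1}, a_{n−2}]ᵀ, so [a_8, a_7]ᵀ = B⁷·[a_1, a_0]ᵀ.
B⁷ = [[6279, 3526], [1763, 990]], giving [a_8, a_7]ᵀ = [[1546], [434]].

1546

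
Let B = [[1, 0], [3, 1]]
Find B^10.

[[1, 0], [30, 1]]

B = I + N where N = [[0, 0], [3, 0]] is strictly lower-triangular, so N^2 = 0.
(I + N)^10 = I + 10·N = [[1, 0], [30, 1]].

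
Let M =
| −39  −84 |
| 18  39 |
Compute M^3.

[[−351, −756], [162, 351]]

tr M = 0 and det M = −9, so the characteristic polynomial is λ² − (0)λ + (−9) with roots 3 and −3.
Eigenvectors give P = [[−2, 7], [1, −3]] with P⁻¹ = [[3, 7], [1, 2]], and M = P·diag(3, −3)·P⁻¹.
Then M^3 = P·diag(27, −27)·P⁻¹ = [[−54, −189], [27, 81]] · [[3, 7], [1, 2]] = [[−351, −756], [162, 351]].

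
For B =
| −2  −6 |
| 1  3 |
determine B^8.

B² = B (a projection; rank 1, trace 1), so B^8 = B.

[[−2, −6], [1, 3]]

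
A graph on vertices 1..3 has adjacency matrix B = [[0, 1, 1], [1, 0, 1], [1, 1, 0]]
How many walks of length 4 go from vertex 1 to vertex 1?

The number of length-4 walks from vertex 1 to vertex 1 is entry (1,1) of B^4, where B is the adjacency matrix.
B^2 = [[2, 1, 1], [1, 2, 1], [1, 1, 2]]
B^3 = [[2, 3, 3], [3, 2, 3], [3, 3, 2]]
B^4 = [[6, 5, 5], [5, 6, 5], [5, 5, 6]]

6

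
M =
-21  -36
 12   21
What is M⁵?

tr M = 0 and det M = -9, so the characteristic polynomial is λ² − (0)λ + (-9) with roots -3 and 3.
Eigenvectors give P = [[-2, -3], [1, 2]] with P⁻¹ = [[-2, -3], [1, 2]], and M = P·diag(-3, 3)·P⁻¹.
Then M⁵ = P·diag(-243, 243)·P⁻¹ = [[486, -729], [-243, 486]] · [[-2, -3], [1, 2]] = [[-1701, -2916], [972, 1701]].

[[-1701, -2916], [972, 1701]]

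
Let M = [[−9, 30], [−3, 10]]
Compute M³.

[[−9, 30], [−3, 10]]

M² = M (a projection; rank 1, trace 1), so M³ = M.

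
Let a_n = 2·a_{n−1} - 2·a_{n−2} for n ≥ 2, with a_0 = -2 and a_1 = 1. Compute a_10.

With companion matrix A = [[2, -2], [1, 0]], [a_n, a_{n−1}]ᵀ = A·[a_{n−1}, a_{n−2}]ᵀ, so [a_10, a_9]ᵀ = A^9·[a_1, a_0]ᵀ.
A^9 = [[32, -32], [16, 0]], giving [a_10, a_9]ᵀ = [[96], [16]].

96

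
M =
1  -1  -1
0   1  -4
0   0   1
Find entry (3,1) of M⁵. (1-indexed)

M = I + N where N = [[0, -1, -1], [0, 0, -4], [0, 0, 0]] is strictly upper-triangular, so N³ = 0.
(I + N)⁵ = I + 5·N + 10·N² = [[1, -5, 35], [0, 1, -20], [0, 0, 1]].

0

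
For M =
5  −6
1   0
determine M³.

tr M = 5 and det M = 6, so the characteristic polynomial is λ² − (5)λ + (6) with roots 3 and 2.
Eigenvectors give P = [[3, 2], [1, 1]] with P⁻¹ = [[1, −2], [−1, 3]], and M = P·diag(3, 2)·P⁻¹.
Then M³ = P·diag(27, 8)·P⁻¹ = [[81, 16], [27, 8]] · [[1, −2], [−1, 3]] = [[65, −114], [19, −30]].

[[65, −114], [19, −30]]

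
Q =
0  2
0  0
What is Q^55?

[[0, 0], [0, 0]]

Q is strictly triangular, hence nilpotent: Q^2 = 0, so Q^55 = 0.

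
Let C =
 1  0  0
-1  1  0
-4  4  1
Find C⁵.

C = I + N where N = [[0, 0, 0], [-1, 0, 0], [-4, 4, 0]] is strictly lower-triangular, so N³ = 0.
(I + N)⁵ = I + 5·N + 10·N² = [[1, 0, 0], [-5, 1, 0], [-60, 20, 1]].

[[1, 0, 0], [-5, 1, 0], [-60, 20, 1]]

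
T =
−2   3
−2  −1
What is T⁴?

[[−50, 63], [−42, −29]]

T² = [[−2, −9], [6, −5]]
T³ = [[22, 3], [−2, 23]]
T⁴ = [[−50, 63], [−42, −29]]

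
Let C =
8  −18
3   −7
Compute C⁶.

[[190, −378], [63, −125]]

tr C = 1 and det C = −2, so the characteristic polynomial is λ² − (1)λ + (−2) with roots 2 and −1.
Eigenvectors give P = [[3, −2], [1, −1]] with P⁻¹ = [[1, −2], [1, −3]], and C = P·diag(2, −1)·P⁻¹.
Then C⁶ = P·diag(64, 1)·P⁻¹ = [[192, −2], [64, −1]] · [[1, −2], [1, −3]] = [[190, −378], [63, −125]].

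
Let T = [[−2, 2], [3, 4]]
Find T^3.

[[−8, 36], [54, 100]]

T^2 = [[10, 4], [6, 22]]
T^3 = [[−8, 36], [54, 100]]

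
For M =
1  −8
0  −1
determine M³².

M² = I (check: tr M = 0 and det M = −1), so M³² = I since 32 is even.

[[1, 0], [0, 1]]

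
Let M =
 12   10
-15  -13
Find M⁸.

tr M = -1 and det M = -6, so the characteristic polynomial is λ² − (-1)λ + (-6) with roots -3 and 2.
Eigenvectors give P = [[2, 1], [-3, -1]] with P⁻¹ = [[-1, -1], [3, 2]], and M = P·diag(-3, 2)·P⁻¹.
Then M⁸ = P·diag(6561, 256)·P⁻¹ = [[13122, 256], [-19683, -256]] · [[-1, -1], [3, 2]] = [[-12354, -12610], [18915, 19171]].

[[-12354, -12610], [18915, 19171]]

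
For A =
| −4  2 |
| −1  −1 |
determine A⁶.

[[1394, −1330], [665, −601]]

tr A = −5 and det A = 6, so the characteristic polynomial is λ² − (−5)λ + (6) with roots −3 and −2.
Eigenvectors give P = [[2, 1], [1, 1]] with P⁻¹ = [[1, −1], [−1, 2]], and A = P·diag(−3, −2)·P⁻¹.
Then A⁶ = P·diag(729, 64)·P⁻¹ = [[1458, 64], [729, 64]] · [[1, −1], [−1, 2]] = [[1394, −1330], [665, −601]].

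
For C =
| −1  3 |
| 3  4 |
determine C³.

[[17, 66], [66, 127]]

C² = [[10, 9], [9, 25]]
C³ = [[17, 66], [66, 127]]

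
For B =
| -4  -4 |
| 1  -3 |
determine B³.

B² = [[12, 28], [-7, 5]]
B³ = [[-20, -132], [33, 13]]

[[-20, -132], [33, 13]]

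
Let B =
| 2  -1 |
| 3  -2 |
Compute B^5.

[[2, -1], [3, -2]]

B² = I (check: tr B = 0 and det B = -1), so B^5 = B since 5 is odd.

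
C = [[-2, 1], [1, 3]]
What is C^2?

[[5, 1], [1, 10]]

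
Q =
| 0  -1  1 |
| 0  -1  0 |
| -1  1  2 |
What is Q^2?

[[-1, 2, 2], [0, 1, 0], [-2, 2, 3]]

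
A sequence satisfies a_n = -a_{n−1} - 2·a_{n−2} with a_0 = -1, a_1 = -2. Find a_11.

-24

With companion matrix T = [[-1, -2], [1, 0]], [a_n, a_{n−1}]ᵀ = T·[a_{n−1}, a_{n−2}]ᵀ, so [a_11, a_10]ᵀ = T¹⁰·[a_1, a_0]ᵀ.
T¹⁰ = [[23, -22], [11, 34]], giving [a_11, a_10]ᵀ = [[-24], [-56]].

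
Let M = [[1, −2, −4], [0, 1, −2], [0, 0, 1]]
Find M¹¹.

M = I + N where N = [[0, −2, −4], [0, 0, −2], [0, 0, 0]] is strictly upper-triangular, so N³ = 0.
(I + N)¹¹ = I + 11·N + 55·N² = [[1, −22, 176], [0, 1, −22], [0, 0, 1]].

[[1, −22, 176], [0, 1, −22], [0, 0, 1]]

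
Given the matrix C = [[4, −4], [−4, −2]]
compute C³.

[[160, −112], [−112, −8]]

C² = [[32, −8], [−8, 20]]
C³ = [[160, −112], [−112, −8]]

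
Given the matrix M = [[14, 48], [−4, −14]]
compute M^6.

tr M = 0 and det M = −4, so the characteristic polynomial is λ² − (0)λ + (−4) with roots 2 and −2.
Eigenvectors give P = [[4, −3], [−1, 1]] with P⁻¹ = [[1, 3], [1, 4]], and M = P·diag(2, −2)·P⁻¹.
Then M^6 = P·diag(64, 64)·P⁻¹ = [[256, −192], [−64, 64]] · [[1, 3], [1, 4]] = [[64, 0], [0, 64]].

[[64, 0], [0, 64]]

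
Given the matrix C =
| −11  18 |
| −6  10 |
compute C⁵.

tr C = −1 and det C = −2, so the characteristic polynomial is λ² − (−1)λ + (−2) with roots −2 and 1.
Eigenvectors give P = [[2, −3], [1, −2]] with P⁻¹ = [[2, −3], [1, −2]], and C = P·diag(−2, 1)·P⁻¹.
Then C⁵ = P·diag(−32, 1)·P⁻¹ = [[−64, −3], [−32, −2]] · [[2, −3], [1, −2]] = [[−131, 198], [−66, 100]].

[[−131, 198], [−66, 100]]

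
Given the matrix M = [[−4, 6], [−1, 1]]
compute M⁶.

tr M = −3 and det M = 2, so the characteristic polynomial is λ² − (−3)λ + (2) with roots −1 and −2.
Eigenvectors give P = [[−2, 3], [−1, 1]] with P⁻¹ = [[1, −3], [1, −2]], and M = P·diag(−1, −2)·P⁻¹.
Then M⁶ = P·diag(1, 64)·P⁻¹ = [[−2, 192], [−1, 64]] · [[1, −3], [1, −2]] = [[190, −378], [63, −125]].

[[190, −378], [63, −125]]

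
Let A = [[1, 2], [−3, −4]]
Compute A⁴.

[[−29, −30], [45, 46]]

tr A = −3 and det A = 2, so the characteristic polynomial is λ² − (−3)λ + (2) with roots −1 and −2.
Eigenvectors give P = [[1, 2], [−1, −3]] with P⁻¹ = [[3, 2], [−1, −1]], and A = P·diag(−1, −2)·P⁻¹.
Then A⁴ = P·diag(1, 16)·P⁻¹ = [[1, 32], [−1, −48]] · [[3, 2], [−1, −1]] = [[−29, −30], [45, 46]].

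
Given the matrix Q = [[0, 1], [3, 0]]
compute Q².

[[3, 0], [0, 3]]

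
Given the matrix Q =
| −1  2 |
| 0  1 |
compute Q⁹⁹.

Q² = I (check: tr Q = 0 and det Q = −1), so Q⁹⁹ = Q since 99 is odd.

[[−1, 2], [0, 1]]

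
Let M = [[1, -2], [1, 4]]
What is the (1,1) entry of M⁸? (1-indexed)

-6049

tr M = 5 and det M = 6, so the characteristic polynomial is λ² − (5)λ + (6) with roots 3 and 2.
Eigenvectors give P = [[-1, 2], [1, -1]] with P⁻¹ = [[1, 2], [1, 1]], and M = P·diag(3, 2)·P⁻¹.
Then M⁸ = P·diag(6561, 256)·P⁻¹ = [[-6561, 512], [6561, -256]] · [[1, 2], [1, 1]] = [[-6049, -12610], [6305, 12866]].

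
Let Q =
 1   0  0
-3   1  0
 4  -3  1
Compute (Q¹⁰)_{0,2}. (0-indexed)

0

Q = I + N where N = [[0, 0, 0], [-3, 0, 0], [4, -3, 0]] is strictly lower-triangular, so N³ = 0.
(I + N)¹⁰ = I + 10·N + 45·N² = [[1, 0, 0], [-30, 1, 0], [445, -30, 1]].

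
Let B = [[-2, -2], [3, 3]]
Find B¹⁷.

[[-2, -2], [3, 3]]

B² = B (a projection; rank 1, trace 1), so B¹⁷ = B.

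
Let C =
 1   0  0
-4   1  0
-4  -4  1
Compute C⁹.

C = I + N where N = [[0, 0, 0], [-4, 0, 0], [-4, -4, 0]] is strictly lower-triangular, so N³ = 0.
(I + N)⁹ = I + 9·N + 36·N² = [[1, 0, 0], [-36, 1, 0], [540, -36, 1]].

[[1, 0, 0], [-36, 1, 0], [540, -36, 1]]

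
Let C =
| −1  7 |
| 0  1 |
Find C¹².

[[1, 0], [0, 1]]

C² = I (check: tr C = 0 and det C = −1), so C¹² = I since 12 is even.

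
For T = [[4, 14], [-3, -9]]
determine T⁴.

[[-374, -910], [195, 471]]

tr T = -5 and det T = 6, so the characteristic polynomial is λ² − (-5)λ + (6) with roots -3 and -2.
Eigenvectors give P = [[-2, 7], [1, -3]] with P⁻¹ = [[3, 7], [1, 2]], and T = P·diag(-3, -2)·P⁻¹.
Then T⁴ = P·diag(81, 16)·P⁻¹ = [[-162, 112], [81, -48]] · [[3, 7], [1, 2]] = [[-374, -910], [195, 471]].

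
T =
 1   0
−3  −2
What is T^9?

tr T = −1 and det T = −2, so the characteristic polynomial is λ² − (−1)λ + (−2) with roots 1 and −2.
Eigenvectors give P = [[−1, 0], [1, 1]] with P⁻¹ = [[−1, 0], [1, 1]], and T = P·diag(1, −2)·P⁻¹.
Then T^9 = P·diag(1, −512)·P⁻¹ = [[−1, 0], [1, −512]] · [[−1, 0], [1, 1]] = [[1, 0], [−513, −512]].

[[1, 0], [−513, −512]]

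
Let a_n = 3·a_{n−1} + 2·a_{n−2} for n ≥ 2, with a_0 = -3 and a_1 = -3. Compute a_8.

With companion matrix T = [[3, 2], [1, 0]], [a_n, a_{n−1}]ᵀ = T·[a_{n−1}, a_{n−2}]ᵀ, so [a_8, a_7]ᵀ = T⁷·[a_1, a_0]ᵀ.
T⁷ = [[6279, 3526], [1763, 990]], giving [a_8, a_7]ᵀ = [[-29415], [-8259]].

-29415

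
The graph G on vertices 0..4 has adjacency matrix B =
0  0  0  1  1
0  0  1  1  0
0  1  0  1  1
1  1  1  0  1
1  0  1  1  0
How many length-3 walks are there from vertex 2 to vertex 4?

The number of length-3 walks from vertex 2 to vertex 4 is entry (2,4) of B³, where B is the adjacency matrix.
B² = [[2, 1, 2, 1, 1], [1, 2, 1, 1, 2], [2, 1, 3, 2, 1], [1, 1, 2, 4, 2], [1, 2, 1, 2, 3]]
B³ = [[2, 3, 3, 6, 5], [3, 2, 5, 6, 3], [3, 5, 4, 7, 7], [6, 6, 7, 6, 7], [5, 3, 7, 7, 4]]

7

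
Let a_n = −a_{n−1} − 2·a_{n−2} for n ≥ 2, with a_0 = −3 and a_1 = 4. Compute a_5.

With companion matrix M = [[−1, −2], [1, 0]], [a_n, a_{n−1}]ᵀ = M·[a_{n−1}, a_{n−2}]ᵀ, so [a_5, a_4]ᵀ = M⁴·[a_1, a_0]ᵀ.
M⁴ = [[−1, −6], [3, 2]], giving [a_5, a_4]ᵀ = [[14], [6]].

14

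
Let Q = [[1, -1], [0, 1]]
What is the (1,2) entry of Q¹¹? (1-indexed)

-11

Q = I + N where N = [[0, -1], [0, 0]] is strictly upper-triangular, so N² = 0.
(I + N)¹¹ = I + 11·N = [[1, -11], [0, 1]].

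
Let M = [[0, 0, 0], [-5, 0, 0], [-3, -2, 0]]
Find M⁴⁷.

M is strictly triangular, hence nilpotent: M³ = 0, so M⁴⁷ = 0.

[[0, 0, 0], [0, 0, 0], [0, 0, 0]]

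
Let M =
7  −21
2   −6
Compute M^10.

[[7, −21], [2, −6]]

M² = M (a projection; rank 1, trace 1), so M^10 = M.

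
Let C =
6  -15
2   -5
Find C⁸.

C² = C (a projection; rank 1, trace 1), so C⁸ = C.

[[6, -15], [2, -5]]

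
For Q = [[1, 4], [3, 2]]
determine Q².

[[13, 12], [9, 16]]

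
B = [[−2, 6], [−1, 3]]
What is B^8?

B² = B (a projection; rank 1, trace 1), so B^8 = B.

[[−2, 6], [−1, 3]]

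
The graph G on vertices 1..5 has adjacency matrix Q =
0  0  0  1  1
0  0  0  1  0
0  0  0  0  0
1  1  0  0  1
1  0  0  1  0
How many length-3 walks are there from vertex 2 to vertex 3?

The number of length-3 walks from vertex 2 to vertex 3 is entry (2,3) of Q³, where Q is the adjacency matrix.
Q² = [[2, 1, 0, 1, 1], [1, 1, 0, 0, 1], [0, 0, 0, 0, 0], [1, 0, 0, 3, 1], [1, 1, 0, 1, 2]]
Q³ = [[2, 1, 0, 4, 3], [1, 0, 0, 3, 1], [0, 0, 0, 0, 0], [4, 3, 0, 2, 4], [3, 1, 0, 4, 2]]

0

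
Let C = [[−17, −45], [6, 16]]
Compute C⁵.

tr C = −1 and det C = −2, so the characteristic polynomial is λ² − (−1)λ + (−2) with roots 1 and −2.
Eigenvectors give P = [[−5, 3], [2, −1]] with P⁻¹ = [[1, 3], [2, 5]], and C = P·diag(1, −2)·P⁻¹.
Then C⁵ = P·diag(1, −32)·P⁻¹ = [[−5, −96], [2, 32]] · [[1, 3], [2, 5]] = [[−197, −495], [66, 166]].

[[−197, −495], [66, 166]]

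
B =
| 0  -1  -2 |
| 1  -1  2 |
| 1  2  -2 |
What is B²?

[[-3, -3, 2], [1, 4, -8], [0, -7, 6]]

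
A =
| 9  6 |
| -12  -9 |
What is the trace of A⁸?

13122

tr A = 0 and det A = -9, so the characteristic polynomial is λ² − (0)λ + (-9) with roots 3 and -3.
Eigenvectors give P = [[1, -1], [-1, 2]] with P⁻¹ = [[2, 1], [1, 1]], and A = P·diag(3, -3)·P⁻¹.
Then A⁸ = P·diag(6561, 6561)·P⁻¹ = [[6561, -6561], [-6561, 13122]] · [[2, 1], [1, 1]] = [[6561, 0], [0, 6561]].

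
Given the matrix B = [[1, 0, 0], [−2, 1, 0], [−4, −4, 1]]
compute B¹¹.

[[1, 0, 0], [−22, 1, 0], [396, −44, 1]]

B = I + N where N = [[0, 0, 0], [−2, 0, 0], [−4, −4, 0]] is strictly lower-triangular, so N³ = 0.
(I + N)¹¹ = I + 11·N + 55·N² = [[1, 0, 0], [−22, 1, 0], [396, −44, 1]].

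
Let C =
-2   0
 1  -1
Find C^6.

[[64, 0], [-63, 1]]

tr C = -3 and det C = 2, so the characteristic polynomial is λ² − (-3)λ + (2) with roots -1 and -2.
Eigenvectors give P = [[0, 1], [-1, -1]] with P⁻¹ = [[-1, -1], [1, 0]], and C = P·diag(-1, -2)·P⁻¹.
Then C^6 = P·diag(1, 64)·P⁻¹ = [[0, 64], [-1, -64]] · [[-1, -1], [1, 0]] = [[64, 0], [-63, 1]].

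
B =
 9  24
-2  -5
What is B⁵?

[[969, 2904], [-242, -725]]

tr B = 4 and det B = 3, so the characteristic polynomial is λ² − (4)λ + (3) with roots 3 and 1.
Eigenvectors give P = [[4, -3], [-1, 1]] with P⁻¹ = [[1, 3], [1, 4]], and B = P·diag(3, 1)·P⁻¹.
Then B⁵ = P·diag(243, 1)·P⁻¹ = [[972, -3], [-243, 1]] · [[1, 3], [1, 4]] = [[969, 2904], [-242, -725]].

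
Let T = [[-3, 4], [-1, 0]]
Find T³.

T² = [[5, -12], [3, -4]]
T³ = [[-3, 20], [-5, 12]]

[[-3, 20], [-5, 12]]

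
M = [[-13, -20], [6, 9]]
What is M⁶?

[[4369, 7280], [-2184, -3639]]

tr M = -4 and det M = 3, so the characteristic polynomial is λ² − (-4)λ + (3) with roots -1 and -3.
Eigenvectors give P = [[-5, 2], [3, -1]] with P⁻¹ = [[1, 2], [3, 5]], and M = P·diag(-1, -3)·P⁻¹.
Then M⁶ = P·diag(1, 729)·P⁻¹ = [[-5, 1458], [3, -729]] · [[1, 2], [3, 5]] = [[4369, 7280], [-2184, -3639]].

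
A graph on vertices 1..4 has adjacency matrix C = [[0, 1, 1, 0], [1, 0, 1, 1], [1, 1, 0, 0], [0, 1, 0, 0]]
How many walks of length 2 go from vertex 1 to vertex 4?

1

The number of length-2 walks from vertex 1 to vertex 4 is entry (1,4) of C², where C is the adjacency matrix.
C² = [[2, 1, 1, 1], [1, 3, 1, 0], [1, 1, 2, 1], [1, 0, 1, 1]]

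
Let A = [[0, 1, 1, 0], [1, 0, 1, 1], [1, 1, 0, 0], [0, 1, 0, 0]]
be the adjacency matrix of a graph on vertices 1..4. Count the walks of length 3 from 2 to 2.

The number of length-3 walks from vertex 2 to vertex 2 is entry (2,2) of A³, where A is the adjacency matrix.
A² = [[2, 1, 1, 1], [1, 3, 1, 0], [1, 1, 2, 1], [1, 0, 1, 1]]
A³ = [[2, 4, 3, 1], [4, 2, 4, 3], [3, 4, 2, 1], [1, 3, 1, 0]]

2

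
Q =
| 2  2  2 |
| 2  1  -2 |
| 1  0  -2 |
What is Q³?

[[28, 26, 16], [24, 13, -14], [10, 2, -16]]

Q² = [[10, 6, -4], [4, 5, 6], [0, 2, 6]]
Q³ = [[28, 26, 16], [24, 13, -14], [10, 2, -16]]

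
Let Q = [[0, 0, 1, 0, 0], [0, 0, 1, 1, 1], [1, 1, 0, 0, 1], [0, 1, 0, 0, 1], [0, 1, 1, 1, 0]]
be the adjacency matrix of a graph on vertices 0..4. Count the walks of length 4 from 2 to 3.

The number of length-4 walks from vertex 2 to vertex 3 is entry (2,3) of Q⁴, where Q is the adjacency matrix.
Q² = [[1, 1, 0, 0, 1], [1, 3, 1, 1, 2], [0, 1, 3, 2, 1], [0, 1, 2, 2, 1], [1, 2, 1, 1, 3]]
Q³ = [[0, 1, 3, 2, 1], [1, 4, 6, 5, 5], [3, 6, 2, 2, 6], [2, 5, 2, 2, 5], [1, 5, 6, 5, 4]]
Q⁴ = [[3, 6, 2, 2, 6], [6, 16, 10, 9, 15], [2, 10, 15, 12, 10], [2, 9, 12, 10, 9], [6, 15, 10, 9, 16]]

12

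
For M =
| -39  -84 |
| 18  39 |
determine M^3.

tr M = 0 and det M = -9, so the characteristic polynomial is λ² − (0)λ + (-9) with roots 3 and -3.
Eigenvectors give P = [[-2, 7], [1, -3]] with P⁻¹ = [[3, 7], [1, 2]], and M = P·diag(3, -3)·P⁻¹.
Then M^3 = P·diag(27, -27)·P⁻¹ = [[-54, -189], [27, 81]] · [[3, 7], [1, 2]] = [[-351, -756], [162, 351]].

[[-351, -756], [162, 351]]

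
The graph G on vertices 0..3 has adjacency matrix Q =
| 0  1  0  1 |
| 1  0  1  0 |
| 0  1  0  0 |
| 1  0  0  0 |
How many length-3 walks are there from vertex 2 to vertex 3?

1

The number of length-3 walks from vertex 2 to vertex 3 is entry (2,3) of Q³, where Q is the adjacency matrix.
Q² = [[2, 0, 1, 0], [0, 2, 0, 1], [1, 0, 1, 0], [0, 1, 0, 1]]
Q³ = [[0, 3, 0, 2], [3, 0, 2, 0], [0, 2, 0, 1], [2, 0, 1, 0]]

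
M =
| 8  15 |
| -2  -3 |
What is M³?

tr M = 5 and det M = 6, so the characteristic polynomial is λ² − (5)λ + (6) with roots 3 and 2.
Eigenvectors give P = [[-3, 5], [1, -2]] with P⁻¹ = [[-2, -5], [-1, -3]], and M = P·diag(3, 2)·P⁻¹.
Then M³ = P·diag(27, 8)·P⁻¹ = [[-81, 40], [27, -16]] · [[-2, -5], [-1, -3]] = [[122, 285], [-38, -87]].

[[122, 285], [-38, -87]]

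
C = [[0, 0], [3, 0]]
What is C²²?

[[0, 0], [0, 0]]

C is strictly triangular, hence nilpotent: C² = 0, so C²² = 0.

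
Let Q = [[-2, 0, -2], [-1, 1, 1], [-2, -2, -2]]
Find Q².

[[8, 4, 8], [-1, -1, 1], [10, 2, 6]]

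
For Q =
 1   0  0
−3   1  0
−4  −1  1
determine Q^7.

Q = I + N where N = [[0, 0, 0], [−3, 0, 0], [−4, −1, 0]] is strictly lower-triangular, so N^3 = 0.
(I + N)^7 = I + 7·N + 21·N^2 = [[1, 0, 0], [−21, 1, 0], [35, −7, 1]].

[[1, 0, 0], [−21, 1, 0], [35, −7, 1]]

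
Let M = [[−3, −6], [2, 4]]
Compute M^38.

M² = M (a projection; rank 1, trace 1), so M^38 = M.

[[−3, −6], [2, 4]]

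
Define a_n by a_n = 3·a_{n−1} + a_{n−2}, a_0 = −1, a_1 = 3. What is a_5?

With companion matrix T = [[3, 1], [1, 0]], [a_n, a_{n−1}]ᵀ = T·[a_{n−1}, a_{n−2}]ᵀ, so [a_5, a_4]ᵀ = T⁴·[a_1, a_0]ᵀ.
T⁴ = [[109, 33], [33, 10]], giving [a_5, a_4]ᵀ = [[294], [89]].

294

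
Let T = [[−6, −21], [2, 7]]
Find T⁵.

[[−6, −21], [2, 7]]

T² = T (a projection; rank 1, trace 1), so T⁵ = T.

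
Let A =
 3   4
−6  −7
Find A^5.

[[483, 484], [−726, −727]]

tr A = −4 and det A = 3, so the characteristic polynomial is λ² − (−4)λ + (3) with roots −3 and −1.
Eigenvectors give P = [[−2, −1], [3, 1]] with P⁻¹ = [[1, 1], [−3, −2]], and A = P·diag(−3, −1)·P⁻¹.
Then A^5 = P·diag(−243, −1)·P⁻¹ = [[486, 1], [−729, −1]] · [[1, 1], [−3, −2]] = [[483, 484], [−726, −727]].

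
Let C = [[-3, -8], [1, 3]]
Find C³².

C² = I (check: tr C = 0 and det C = -1), so C³² = I since 32 is even.

[[1, 0], [0, 1]]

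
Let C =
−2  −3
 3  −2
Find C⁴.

C² = [[−5, 12], [−12, −5]]
C³ = [[46, −9], [9, 46]]
C⁴ = [[−119, −120], [120, −119]]

[[−119, −120], [120, −119]]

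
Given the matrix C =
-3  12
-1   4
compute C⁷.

C² = C (a projection; rank 1, trace 1), so C⁷ = C.

[[-3, 12], [-1, 4]]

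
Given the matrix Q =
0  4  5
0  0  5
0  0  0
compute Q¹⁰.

Q is strictly triangular, hence nilpotent: Q³ = 0, so Q¹⁰ = 0.

[[0, 0, 0], [0, 0, 0], [0, 0, 0]]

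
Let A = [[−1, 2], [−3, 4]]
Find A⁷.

[[−253, 254], [−381, 382]]

tr A = 3 and det A = 2, so the characteristic polynomial is λ² − (3)λ + (2) with roots 1 and 2.
Eigenvectors give P = [[1, −2], [1, −3]] with P⁻¹ = [[3, −2], [1, −1]], and A = P·diag(1, 2)·P⁻¹.
Then A⁷ = P·diag(1, 128)·P⁻¹ = [[1, −256], [1, −384]] · [[3, −2], [1, −1]] = [[−253, 254], [−381, 382]].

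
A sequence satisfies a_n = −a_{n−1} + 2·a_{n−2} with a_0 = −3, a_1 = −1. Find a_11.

1363

With companion matrix T = [[−1, 2], [1, 0]], [a_n, a_{n−1}]ᵀ = T·[a_{n−1}, a_{n−2}]ᵀ, so [a_11, a_10]ᵀ = T¹⁰·[a_1, a_0]ᵀ.
T¹⁰ = [[683, −682], [−341, 342]], giving [a_11, a_10]ᵀ = [[1363], [−685]].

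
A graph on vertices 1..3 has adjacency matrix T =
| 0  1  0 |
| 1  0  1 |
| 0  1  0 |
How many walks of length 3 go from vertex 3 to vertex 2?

The number of length-3 walks from vertex 3 to vertex 2 is entry (3,2) of T³, where T is the adjacency matrix.
T² = [[1, 0, 1], [0, 2, 0], [1, 0, 1]]
T³ = [[0, 2, 0], [2, 0, 2], [0, 2, 0]]

2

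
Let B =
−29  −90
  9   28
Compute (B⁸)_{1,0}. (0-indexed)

tr B = −1 and det B = −2, so the characteristic polynomial is λ² − (−1)λ + (−2) with roots −2 and 1.
Eigenvectors give P = [[10, −3], [−3, 1]] with P⁻¹ = [[1, 3], [3, 10]], and B = P·diag(−2, 1)·P⁻¹.
Then B⁸ = P·diag(256, 1)·P⁻¹ = [[2560, −3], [−768, 1]] · [[1, 3], [3, 10]] = [[2551, 7650], [−765, −2294]].

−765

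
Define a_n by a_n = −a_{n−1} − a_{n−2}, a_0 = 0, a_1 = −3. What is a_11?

With companion matrix Q = [[−1, −1], [1, 0]], [a_n, a_{n−1}]ᵀ = Q·[a_{n−1}, a_{n−2}]ᵀ, so [a_11, a_10]ᵀ = Q¹⁰·[a_1, a_0]ᵀ.
Q¹⁰ = [[−1, −1], [1, 0]], giving [a_11, a_10]ᵀ = [[3], [−3]].

3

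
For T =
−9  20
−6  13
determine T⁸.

[[−32799, 65600], [−19680, 39361]]

tr T = 4 and det T = 3, so the characteristic polynomial is λ² − (4)λ + (3) with roots 3 and 1.
Eigenvectors give P = [[−5, −2], [−3, −1]] with P⁻¹ = [[1, −2], [−3, 5]], and T = P·diag(3, 1)·P⁻¹.
Then T⁸ = P·diag(6561, 1)·P⁻¹ = [[−32805, −2], [−19683, −1]] · [[1, −2], [−3, 5]] = [[−32799, 65600], [−19680, 39361]].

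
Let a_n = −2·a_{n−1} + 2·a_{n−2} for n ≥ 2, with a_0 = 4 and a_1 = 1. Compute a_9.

With companion matrix T = [[−2, 2], [1, 0]], [a_n, a_{n−1}]ᵀ = T·[a_{n−1}, a_{n−2}]ᵀ, so [a_9, a_8]ᵀ = T⁸·[a_1, a_0]ᵀ.
T⁸ = [[2448, −1792], [−896, 656]], giving [a_9, a_8]ᵀ = [[−4720], [1728]].

−4720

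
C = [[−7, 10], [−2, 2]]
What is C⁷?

tr C = −5 and det C = 6, so the characteristic polynomial is λ² − (−5)λ + (6) with roots −3 and −2.
Eigenvectors give P = [[5, 2], [2, 1]] with P⁻¹ = [[1, −2], [−2, 5]], and C = P·diag(−3, −2)·P⁻¹.
Then C⁷ = P·diag(−2187, −128)·P⁻¹ = [[−10935, −256], [−4374, −128]] · [[1, −2], [−2, 5]] = [[−10423, 20590], [−4118, 8108]].

[[−10423, 20590], [−4118, 8108]]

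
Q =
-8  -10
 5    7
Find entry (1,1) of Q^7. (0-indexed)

tr Q = -1 and det Q = -6, so the characteristic polynomial is λ² − (-1)λ + (-6) with roots 2 and -3.
Eigenvectors give P = [[-1, -2], [1, 1]] with P⁻¹ = [[1, 2], [-1, -1]], and Q = P·diag(2, -3)·P⁻¹.
Then Q^7 = P·diag(128, -2187)·P⁻¹ = [[-128, 4374], [128, -2187]] · [[1, 2], [-1, -1]] = [[-4502, -4630], [2315, 2443]].

2443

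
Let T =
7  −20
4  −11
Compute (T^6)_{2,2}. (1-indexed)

3641

tr T = −4 and det T = 3, so the characteristic polynomial is λ² − (−4)λ + (3) with roots −3 and −1.
Eigenvectors give P = [[2, 5], [1, 2]] with P⁻¹ = [[−2, 5], [1, −2]], and T = P·diag(−3, −1)·P⁻¹.
Then T^6 = P·diag(729, 1)·P⁻¹ = [[1458, 5], [729, 2]] · [[−2, 5], [1, −2]] = [[−2911, 7280], [−1456, 3641]].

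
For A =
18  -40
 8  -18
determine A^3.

tr A = 0 and det A = -4, so the characteristic polynomial is λ² − (0)λ + (-4) with roots -2 and 2.
Eigenvectors give P = [[-2, 5], [-1, 2]] with P⁻¹ = [[2, -5], [1, -2]], and A = P·diag(-2, 2)·P⁻¹.
Then A^3 = P·diag(-8, 8)·P⁻¹ = [[16, 40], [8, 16]] · [[2, -5], [1, -2]] = [[72, -160], [32, -72]].

[[72, -160], [32, -72]]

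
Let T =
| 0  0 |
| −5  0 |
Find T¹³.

[[0, 0], [0, 0]]

T is strictly triangular, hence nilpotent: T² = 0, so T¹³ = 0.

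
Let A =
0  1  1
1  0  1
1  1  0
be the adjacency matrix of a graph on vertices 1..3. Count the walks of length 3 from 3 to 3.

The number of length-3 walks from vertex 3 to vertex 3 is entry (3,3) of A³, where A is the adjacency matrix.
A² = [[2, 1, 1], [1, 2, 1], [1, 1, 2]]
A³ = [[2, 3, 3], [3, 2, 3], [3, 3, 2]]

2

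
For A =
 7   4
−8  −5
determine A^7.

[[4375, 2188], [−4376, −2189]]

tr A = 2 and det A = −3, so the characteristic polynomial is λ² − (2)λ + (−3) with roots 3 and −1.
Eigenvectors give P = [[1, 1], [−1, −2]] with P⁻¹ = [[2, 1], [−1, −1]], and A = P·diag(3, −1)·P⁻¹.
Then A^7 = P·diag(2187, −1)·P⁻¹ = [[2187, −1], [−2187, 2]] · [[2, 1], [−1, −1]] = [[4375, 2188], [−4376, −2189]].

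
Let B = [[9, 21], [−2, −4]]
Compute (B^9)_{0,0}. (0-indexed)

tr B = 5 and det B = 6, so the characteristic polynomial is λ² − (5)λ + (6) with roots 3 and 2.
Eigenvectors give P = [[7, −3], [−2, 1]] with P⁻¹ = [[1, 3], [2, 7]], and B = P·diag(3, 2)·P⁻¹.
Then B^9 = P·diag(19683, 512)·P⁻¹ = [[137781, −1536], [−39366, 512]] · [[1, 3], [2, 7]] = [[134709, 402591], [−38342, −114514]].

134709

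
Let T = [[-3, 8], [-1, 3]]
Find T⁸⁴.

[[1, 0], [0, 1]]

T² = I (check: tr T = 0 and det T = -1), so T⁸⁴ = I since 84 is even.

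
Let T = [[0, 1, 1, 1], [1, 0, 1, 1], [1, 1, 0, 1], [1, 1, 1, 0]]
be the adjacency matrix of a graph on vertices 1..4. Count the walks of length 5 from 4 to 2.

The number of length-5 walks from vertex 4 to vertex 2 is entry (4,2) of T⁵, where T is the adjacency matrix.
T² = [[3, 2, 2, 2], [2, 3, 2, 2], [2, 2, 3, 2], [2, 2, 2, 3]]
T³ = [[6, 7, 7, 7], [7, 6, 7, 7], [7, 7, 6, 7], [7, 7, 7, 6]]
T⁴ = [[21, 20, 20, 20], [20, 21, 20, 20], [20, 20, 21, 20], [20, 20, 20, 21]]
T⁵ = [[60, 61, 61, 61], [61, 60, 61, 61], [61, 61, 60, 61], [61, 61, 61, 60]]

61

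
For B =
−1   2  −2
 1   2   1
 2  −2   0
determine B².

[[−1, 6, 4], [3, 4, 0], [−4, 0, −6]]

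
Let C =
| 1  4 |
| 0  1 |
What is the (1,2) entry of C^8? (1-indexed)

C = I + N where N = [[0, 4], [0, 0]] is strictly upper-triangular, so N^2 = 0.
(I + N)^8 = I + 8·N = [[1, 32], [0, 1]].

32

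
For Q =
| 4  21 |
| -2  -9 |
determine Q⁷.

[[12226, 43239], [-4118, -14541]]

tr Q = -5 and det Q = 6, so the characteristic polynomial is λ² − (-5)λ + (6) with roots -2 and -3.
Eigenvectors give P = [[7, 3], [-2, -1]] with P⁻¹ = [[1, 3], [-2, -7]], and Q = P·diag(-2, -3)·P⁻¹.
Then Q⁷ = P·diag(-128, -2187)·P⁻¹ = [[-896, -6561], [256, 2187]] · [[1, 3], [-2, -7]] = [[12226, 43239], [-4118, -14541]].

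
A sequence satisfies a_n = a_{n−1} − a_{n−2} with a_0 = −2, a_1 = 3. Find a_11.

With companion matrix C = [[1, −1], [1, 0]], [a_n, a_{n−1}]ᵀ = C·[a_{n−1}, a_{n−2}]ᵀ, so [a_11, a_10]ᵀ = C¹⁰·[a_1, a_0]ᵀ.
C¹⁰ = [[−1, 1], [−1, 0]], giving [a_11, a_10]ᵀ = [[−5], [−3]].

−5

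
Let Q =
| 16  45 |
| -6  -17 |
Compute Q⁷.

[[646, 1935], [-258, -773]]

tr Q = -1 and det Q = -2, so the characteristic polynomial is λ² − (-1)λ + (-2) with roots 1 and -2.
Eigenvectors give P = [[-3, -5], [1, 2]] with P⁻¹ = [[-2, -5], [1, 3]], and Q = P·diag(1, -2)·P⁻¹.
Then Q⁷ = P·diag(1, -128)·P⁻¹ = [[-3, 640], [1, -256]] · [[-2, -5], [1, 3]] = [[646, 1935], [-258, -773]].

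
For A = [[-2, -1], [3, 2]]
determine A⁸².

A² = I (check: tr A = 0 and det A = -1), so A⁸² = I since 82 is even.

[[1, 0], [0, 1]]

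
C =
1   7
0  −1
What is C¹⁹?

[[1, 7], [0, −1]]

C² = I (check: tr C = 0 and det C = −1), so C¹⁹ = C since 19 is odd.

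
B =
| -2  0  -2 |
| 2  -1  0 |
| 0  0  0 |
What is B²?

[[4, 0, 4], [-6, 1, -4], [0, 0, 0]]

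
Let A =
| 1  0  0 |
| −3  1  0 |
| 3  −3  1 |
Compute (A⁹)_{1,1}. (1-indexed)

1

A = I + N where N = [[0, 0, 0], [−3, 0, 0], [3, −3, 0]] is strictly lower-triangular, so N³ = 0.
(I + N)⁹ = I + 9·N + 36·N² = [[1, 0, 0], [−27, 1, 0], [351, −27, 1]].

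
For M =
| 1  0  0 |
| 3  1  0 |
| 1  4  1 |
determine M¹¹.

[[1, 0, 0], [33, 1, 0], [671, 44, 1]]

M = I + N where N = [[0, 0, 0], [3, 0, 0], [1, 4, 0]] is strictly lower-triangular, so N³ = 0.
(I + N)¹¹ = I + 11·N + 55·N² = [[1, 0, 0], [33, 1, 0], [671, 44, 1]].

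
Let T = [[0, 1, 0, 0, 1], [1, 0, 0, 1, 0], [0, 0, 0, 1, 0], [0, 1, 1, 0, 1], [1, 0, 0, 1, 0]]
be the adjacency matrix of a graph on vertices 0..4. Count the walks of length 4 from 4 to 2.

5

The number of length-4 walks from vertex 4 to vertex 2 is entry (4,2) of T^4, where T is the adjacency matrix.
T^2 = [[2, 0, 0, 2, 0], [0, 2, 1, 0, 2], [0, 1, 1, 0, 1], [2, 0, 0, 3, 0], [0, 2, 1, 0, 2]]
T^3 = [[0, 4, 2, 0, 4], [4, 0, 0, 5, 0], [2, 0, 0, 3, 0], [0, 5, 3, 0, 5], [4, 0, 0, 5, 0]]
T^4 = [[8, 0, 0, 10, 0], [0, 9, 5, 0, 9], [0, 5, 3, 0, 5], [10, 0, 0, 13, 0], [0, 9, 5, 0, 9]]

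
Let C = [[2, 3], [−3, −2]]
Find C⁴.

[[25, 0], [0, 25]]

C² = [[−5, 0], [0, −5]]
C³ = [[−10, −15], [15, 10]]
C⁴ = [[25, 0], [0, 25]]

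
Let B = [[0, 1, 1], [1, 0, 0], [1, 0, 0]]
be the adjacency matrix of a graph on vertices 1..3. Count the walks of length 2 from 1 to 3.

The number of length-2 walks from vertex 1 to vertex 3 is entry (1,3) of B^2, where B is the adjacency matrix.
B^2 = [[2, 0, 0], [0, 1, 1], [0, 1, 1]]

0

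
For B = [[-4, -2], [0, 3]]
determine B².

[[16, 2], [0, 9]]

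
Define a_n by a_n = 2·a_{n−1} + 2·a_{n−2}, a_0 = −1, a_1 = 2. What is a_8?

1136

With companion matrix A = [[2, 2], [1, 0]], [a_n, a_{n−1}]ᵀ = A·[a_{n−1}, a_{n−2}]ᵀ, so [a_8, a_7]ᵀ = A⁷·[a_1, a_0]ᵀ.
A⁷ = [[896, 656], [328, 240]], giving [a_8, a_7]ᵀ = [[1136], [416]].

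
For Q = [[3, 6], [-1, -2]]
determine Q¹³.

[[3, 6], [-1, -2]]

Q² = Q (a projection; rank 1, trace 1), so Q¹³ = Q.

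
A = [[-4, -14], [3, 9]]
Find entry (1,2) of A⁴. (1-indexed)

-910

tr A = 5 and det A = 6, so the characteristic polynomial is λ² − (5)λ + (6) with roots 3 and 2.
Eigenvectors give P = [[-2, 7], [1, -3]] with P⁻¹ = [[3, 7], [1, 2]], and A = P·diag(3, 2)·P⁻¹.
Then A⁴ = P·diag(81, 16)·P⁻¹ = [[-162, 112], [81, -48]] · [[3, 7], [1, 2]] = [[-374, -910], [195, 471]].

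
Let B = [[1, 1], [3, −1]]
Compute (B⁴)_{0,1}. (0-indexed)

B² = [[4, 0], [0, 4]]
B³ = [[4, 4], [12, −4]]
B⁴ = [[16, 0], [0, 16]]

0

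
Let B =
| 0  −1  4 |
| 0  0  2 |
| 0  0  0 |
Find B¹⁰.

[[0, 0, 0], [0, 0, 0], [0, 0, 0]]

B is strictly triangular, hence nilpotent: B³ = 0, so B¹⁰ = 0.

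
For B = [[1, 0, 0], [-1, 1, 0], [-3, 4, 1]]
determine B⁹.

B = I + N where N = [[0, 0, 0], [-1, 0, 0], [-3, 4, 0]] is strictly lower-triangular, so N³ = 0.
(I + N)⁹ = I + 9·N + 36·N² = [[1, 0, 0], [-9, 1, 0], [-171, 36, 1]].

[[1, 0, 0], [-9, 1, 0], [-171, 36, 1]]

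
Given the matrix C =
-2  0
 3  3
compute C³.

C² = [[4, 0], [3, 9]]
C³ = [[-8, 0], [21, 27]]

[[-8, 0], [21, 27]]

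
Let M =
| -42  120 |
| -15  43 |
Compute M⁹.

tr M = 1 and det M = -6, so the characteristic polynomial is λ² − (1)λ + (-6) with roots 3 and -2.
Eigenvectors give P = [[-8, 3], [-3, 1]] with P⁻¹ = [[1, -3], [3, -8]], and M = P·diag(3, -2)·P⁻¹.
Then M⁹ = P·diag(19683, -512)·P⁻¹ = [[-157464, -1536], [-59049, -512]] · [[1, -3], [3, -8]] = [[-162072, 484680], [-60585, 181243]].

[[-162072, 484680], [-60585, 181243]]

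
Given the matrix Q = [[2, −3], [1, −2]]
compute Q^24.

Q² = I (check: tr Q = 0 and det Q = −1), so Q^24 = I since 24 is even.

[[1, 0], [0, 1]]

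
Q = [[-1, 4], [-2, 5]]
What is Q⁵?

[[-241, 484], [-242, 485]]

tr Q = 4 and det Q = 3, so the characteristic polynomial is λ² − (4)λ + (3) with roots 1 and 3.
Eigenvectors give P = [[2, -1], [1, -1]] with P⁻¹ = [[1, -1], [1, -2]], and Q = P·diag(1, 3)·P⁻¹.
Then Q⁵ = P·diag(1, 243)·P⁻¹ = [[2, -243], [1, -243]] · [[1, -1], [1, -2]] = [[-241, 484], [-242, 485]].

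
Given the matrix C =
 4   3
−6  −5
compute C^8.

[[−254, −255], [510, 511]]

tr C = −1 and det C = −2, so the characteristic polynomial is λ² − (−1)λ + (−2) with roots 1 and −2.
Eigenvectors give P = [[1, −1], [−1, 2]] with P⁻¹ = [[2, 1], [1, 1]], and C = P·diag(1, −2)·P⁻¹.
Then C^8 = P·diag(1, 256)·P⁻¹ = [[1, −256], [−1, 512]] · [[2, 1], [1, 1]] = [[−254, −255], [510, 511]].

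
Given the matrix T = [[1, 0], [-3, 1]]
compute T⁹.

[[1, 0], [-27, 1]]

T = I + N where N = [[0, 0], [-3, 0]] is strictly lower-triangular, so N² = 0.
(I + N)⁹ = I + 9·N = [[1, 0], [-27, 1]].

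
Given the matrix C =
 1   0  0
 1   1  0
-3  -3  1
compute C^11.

C = I + N where N = [[0, 0, 0], [1, 0, 0], [-3, -3, 0]] is strictly lower-triangular, so N^3 = 0.
(I + N)^11 = I + 11·N + 55·N^2 = [[1, 0, 0], [11, 1, 0], [-198, -33, 1]].

[[1, 0, 0], [11, 1, 0], [-198, -33, 1]]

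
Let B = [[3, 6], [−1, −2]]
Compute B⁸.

[[3, 6], [−1, −2]]

B² = B (a projection; rank 1, trace 1), so B⁸ = B.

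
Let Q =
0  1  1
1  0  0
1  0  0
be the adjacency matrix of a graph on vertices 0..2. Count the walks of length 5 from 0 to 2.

4

The number of length-5 walks from vertex 0 to vertex 2 is entry (0,2) of Q^5, where Q is the adjacency matrix.
Q^2 = [[2, 0, 0], [0, 1, 1], [0, 1, 1]]
Q^3 = [[0, 2, 2], [2, 0, 0], [2, 0, 0]]
Q^4 = [[4, 0, 0], [0, 2, 2], [0, 2, 2]]
Q^5 = [[0, 4, 4], [4, 0, 0], [4, 0, 0]]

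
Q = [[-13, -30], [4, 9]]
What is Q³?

tr Q = -4 and det Q = 3, so the characteristic polynomial is λ² − (-4)λ + (3) with roots -1 and -3.
Eigenvectors give P = [[-5, 3], [2, -1]] with P⁻¹ = [[1, 3], [2, 5]], and Q = P·diag(-1, -3)·P⁻¹.
Then Q³ = P·diag(-1, -27)·P⁻¹ = [[5, -81], [-2, 27]] · [[1, 3], [2, 5]] = [[-157, -390], [52, 129]].

[[-157, -390], [52, 129]]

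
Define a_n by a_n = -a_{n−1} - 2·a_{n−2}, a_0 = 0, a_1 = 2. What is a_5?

With companion matrix M = [[-1, -2], [1, 0]], [a_n, a_{n−1}]ᵀ = M·[a_{n−1}, a_{n−2}]ᵀ, so [a_5, a_4]ᵀ = M^4·[a_1, a_0]ᵀ.
M^4 = [[-1, -6], [3, 2]], giving [a_5, a_4]ᵀ = [[-2], [6]].

-2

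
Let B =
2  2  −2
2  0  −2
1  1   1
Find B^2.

[[6, 2, −10], [2, 2, −6], [5, 3, −3]]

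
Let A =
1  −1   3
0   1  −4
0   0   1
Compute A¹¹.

A = I + N where N = [[0, −1, 3], [0, 0, −4], [0, 0, 0]] is strictly upper-triangular, so N³ = 0.
(I + N)¹¹ = I + 11·N + 55·N² = [[1, −11, 253], [0, 1, −44], [0, 0, 1]].

[[1, −11, 253], [0, 1, −44], [0, 0, 1]]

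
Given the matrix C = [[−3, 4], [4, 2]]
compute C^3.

[[−91, 92], [92, 24]]

C^2 = [[25, −4], [−4, 20]]
C^3 = [[−91, 92], [92, 24]]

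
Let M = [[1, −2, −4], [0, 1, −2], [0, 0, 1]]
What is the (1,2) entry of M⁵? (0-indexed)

−10

M = I + N where N = [[0, −2, −4], [0, 0, −2], [0, 0, 0]] is strictly upper-triangular, so N³ = 0.
(I + N)⁵ = I + 5·N + 10·N² = [[1, −10, 20], [0, 1, −10], [0, 0, 1]].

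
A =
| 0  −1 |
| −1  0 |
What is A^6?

[[1, 0], [0, 1]]

A² = I (check: tr A = 0 and det A = −1), so A^6 = I since 6 is even.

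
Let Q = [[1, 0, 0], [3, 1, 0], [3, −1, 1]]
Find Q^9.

Q = I + N where N = [[0, 0, 0], [3, 0, 0], [3, −1, 0]] is strictly lower-triangular, so N^3 = 0.
(I + N)^9 = I + 9·N + 36·N^2 = [[1, 0, 0], [27, 1, 0], [−81, −9, 1]].

[[1, 0, 0], [27, 1, 0], [−81, −9, 1]]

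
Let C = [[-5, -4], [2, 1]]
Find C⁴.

tr C = -4 and det C = 3, so the characteristic polynomial is λ² − (-4)λ + (3) with roots -1 and -3.
Eigenvectors give P = [[-1, -2], [1, 1]] with P⁻¹ = [[1, 2], [-1, -1]], and C = P·diag(-1, -3)·P⁻¹.
Then C⁴ = P·diag(1, 81)·P⁻¹ = [[-1, -162], [1, 81]] · [[1, 2], [-1, -1]] = [[161, 160], [-80, -79]].

[[161, 160], [-80, -79]]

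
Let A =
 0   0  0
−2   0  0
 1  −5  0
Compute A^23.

A is strictly triangular, hence nilpotent: A^3 = 0, so A^23 = 0.

[[0, 0, 0], [0, 0, 0], [0, 0, 0]]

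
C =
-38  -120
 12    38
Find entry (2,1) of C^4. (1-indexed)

0

tr C = 0 and det C = -4, so the characteristic polynomial is λ² − (0)λ + (-4) with roots 2 and -2.
Eigenvectors give P = [[3, -10], [-1, 3]] with P⁻¹ = [[-3, -10], [-1, -3]], and C = P·diag(2, -2)·P⁻¹.
Then C^4 = P·diag(16, 16)·P⁻¹ = [[48, -160], [-16, 48]] · [[-3, -10], [-1, -3]] = [[16, 0], [0, 16]].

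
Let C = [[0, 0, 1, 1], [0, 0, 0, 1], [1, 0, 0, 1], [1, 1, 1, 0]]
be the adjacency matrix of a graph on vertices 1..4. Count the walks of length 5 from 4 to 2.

The number of length-5 walks from vertex 4 to vertex 2 is entry (4,2) of C⁵, where C is the adjacency matrix.
C² = [[2, 1, 1, 1], [1, 1, 1, 0], [1, 1, 2, 1], [1, 0, 1, 3]]
C³ = [[2, 1, 3, 4], [1, 0, 1, 3], [3, 1, 2, 4], [4, 3, 4, 2]]
C⁴ = [[7, 4, 6, 6], [4, 3, 4, 2], [6, 4, 7, 6], [6, 2, 6, 11]]
C⁵ = [[12, 6, 13, 17], [6, 2, 6, 11], [13, 6, 12, 17], [17, 11, 17, 14]]

11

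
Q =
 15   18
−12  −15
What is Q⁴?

[[81, 0], [0, 81]]

tr Q = 0 and det Q = −9, so the characteristic polynomial is λ² − (0)λ + (−9) with roots 3 and −3.
Eigenvectors give P = [[3, −1], [−2, 1]] with P⁻¹ = [[1, 1], [2, 3]], and Q = P·diag(3, −3)·P⁻¹.
Then Q⁴ = P·diag(81, 81)·P⁻¹ = [[243, −81], [−162, 81]] · [[1, 1], [2, 3]] = [[81, 0], [0, 81]].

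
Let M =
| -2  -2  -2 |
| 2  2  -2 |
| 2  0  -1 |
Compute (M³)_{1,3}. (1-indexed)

M² = [[-4, 0, 10], [-4, 0, -6], [-6, -4, -3]]
M³ = [[28, 8, -2], [-4, 8, 14], [-2, 4, 23]]

-2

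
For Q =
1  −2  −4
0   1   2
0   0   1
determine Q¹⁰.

[[1, −20, −220], [0, 1, 20], [0, 0, 1]]

Q = I + N where N = [[0, −2, −4], [0, 0, 2], [0, 0, 0]] is strictly upper-triangular, so N³ = 0.
(I + N)¹⁰ = I + 10·N + 45·N² = [[1, −20, −220], [0, 1, 20], [0, 0, 1]].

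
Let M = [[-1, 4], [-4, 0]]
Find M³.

M² = [[-15, -4], [4, -16]]
M³ = [[31, -60], [60, 16]]

[[31, -60], [60, 16]]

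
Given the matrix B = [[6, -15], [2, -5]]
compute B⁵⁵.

B² = B (a projection; rank 1, trace 1), so B⁵⁵ = B.

[[6, -15], [2, -5]]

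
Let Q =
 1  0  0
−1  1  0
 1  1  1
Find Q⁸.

[[1, 0, 0], [−8, 1, 0], [−20, 8, 1]]

Q = I + N where N = [[0, 0, 0], [−1, 0, 0], [1, 1, 0]] is strictly lower-triangular, so N³ = 0.
(I + N)⁸ = I + 8·N + 28·N² = [[1, 0, 0], [−8, 1, 0], [−20, 8, 1]].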